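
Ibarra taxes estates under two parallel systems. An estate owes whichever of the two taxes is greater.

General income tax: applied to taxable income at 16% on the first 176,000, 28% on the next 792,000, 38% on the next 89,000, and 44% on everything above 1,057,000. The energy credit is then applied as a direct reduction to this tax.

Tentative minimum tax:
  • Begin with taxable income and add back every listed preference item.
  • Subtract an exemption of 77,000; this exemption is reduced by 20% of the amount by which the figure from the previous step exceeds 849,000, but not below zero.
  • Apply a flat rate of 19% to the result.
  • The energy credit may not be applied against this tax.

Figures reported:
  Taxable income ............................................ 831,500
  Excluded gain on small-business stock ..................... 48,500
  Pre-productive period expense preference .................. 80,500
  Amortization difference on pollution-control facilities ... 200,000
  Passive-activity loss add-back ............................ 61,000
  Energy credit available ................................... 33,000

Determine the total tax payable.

231,610

General income tax:
  176,000 × 16% = 28,160
  655,500 × 28% = 183,540
  → 211,700
  Less energy credit 33,000 → 178,700

Tentative minimum tax:
  Adjusted income: 831,500 + 48,500 + 80,500 + 200,000 + 61,000 = 1,221,500
  Exemption: 77,000 − 20% × (1,221,500 − 849,000) = 77,000 − 74,500 = 2,500
  Base: 1,221,500 − 2,500 = 1,219,000
  1,219,000 × 19% = 231,610

231,610 > 178,700, so the tentative minimum tax is the binding amount.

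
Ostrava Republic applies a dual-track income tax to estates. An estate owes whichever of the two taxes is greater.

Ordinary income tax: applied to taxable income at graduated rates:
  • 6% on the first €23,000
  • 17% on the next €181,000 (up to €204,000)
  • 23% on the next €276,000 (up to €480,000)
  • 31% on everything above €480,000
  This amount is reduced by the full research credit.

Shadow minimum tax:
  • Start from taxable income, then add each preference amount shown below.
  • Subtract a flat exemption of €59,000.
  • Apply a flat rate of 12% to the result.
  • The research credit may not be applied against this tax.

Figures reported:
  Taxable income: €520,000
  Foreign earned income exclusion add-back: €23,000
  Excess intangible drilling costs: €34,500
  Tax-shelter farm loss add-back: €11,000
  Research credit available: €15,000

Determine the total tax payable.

Ordinary income tax:
  €23,000 × 6% = €1,380
  €181,000 × 17% = €30,770
  €276,000 × 23% = €63,480
  €40,000 × 31% = €12,400
  → €108,030
  Less research credit €15,000 → €93,030

Shadow minimum tax:
  Adjusted income: €520,000 + €23,000 + €34,500 + €11,000 = €588,500
  Less exemption €59,000 → base €529,500
  €529,500 × 12% = €63,540

€93,030 > €63,540, so the ordinary income tax governs.

€93,030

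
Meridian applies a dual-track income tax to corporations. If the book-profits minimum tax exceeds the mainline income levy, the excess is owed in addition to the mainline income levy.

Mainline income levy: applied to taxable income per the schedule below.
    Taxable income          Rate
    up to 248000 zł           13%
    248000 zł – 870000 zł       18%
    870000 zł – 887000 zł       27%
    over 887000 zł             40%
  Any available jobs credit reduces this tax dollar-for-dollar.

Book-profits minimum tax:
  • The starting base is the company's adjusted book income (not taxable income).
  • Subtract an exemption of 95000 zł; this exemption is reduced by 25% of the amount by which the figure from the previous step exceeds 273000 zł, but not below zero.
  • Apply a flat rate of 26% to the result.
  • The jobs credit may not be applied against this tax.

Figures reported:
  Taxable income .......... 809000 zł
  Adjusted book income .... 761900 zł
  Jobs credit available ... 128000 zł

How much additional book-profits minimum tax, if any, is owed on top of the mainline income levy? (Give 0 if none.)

192874 zł

Mainline income levy:
  248000 zł × 13% = 32240 zł
  561000 zł × 18% = 100980 zł
  → 133220 zł
  Less jobs credit 128000 zł → 5220 zł

Book-profits minimum tax:
  Base (adjusted book income): 761900 zł
  Exemption: 25% × (761900 zł − 273000 zł) = 122225 zł ≥ 95000 zł, so the exemption is fully phased out
  Base: 761900 zł − 0 zł = 761900 zł
  761900 zł × 26% = 198094 zł

Excess of book-profits minimum tax over mainline income levy: 198094 zł − 5220 zł = 192874 zł.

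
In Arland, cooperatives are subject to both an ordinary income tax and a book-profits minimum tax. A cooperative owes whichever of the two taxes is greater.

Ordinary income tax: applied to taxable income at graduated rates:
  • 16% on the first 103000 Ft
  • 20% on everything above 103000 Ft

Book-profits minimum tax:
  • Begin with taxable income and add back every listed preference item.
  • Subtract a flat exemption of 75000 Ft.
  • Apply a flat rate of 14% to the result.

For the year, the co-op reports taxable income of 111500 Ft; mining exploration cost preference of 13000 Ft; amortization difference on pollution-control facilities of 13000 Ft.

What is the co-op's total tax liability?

18180 Ft

Book-profits minimum tax:
  Adjusted income: 111500 Ft + 13000 Ft + 13000 Ft = 137500 Ft
  Less exemption 75000 Ft → base 62500 Ft
  62500 Ft × 14% = 8750 Ft

Ordinary income tax:
  103000 Ft × 16% = 16480 Ft
  8500 Ft × 20% = 1700 Ft
  → 18180 Ft

18180 Ft > 8750 Ft, so the ordinary income tax governs.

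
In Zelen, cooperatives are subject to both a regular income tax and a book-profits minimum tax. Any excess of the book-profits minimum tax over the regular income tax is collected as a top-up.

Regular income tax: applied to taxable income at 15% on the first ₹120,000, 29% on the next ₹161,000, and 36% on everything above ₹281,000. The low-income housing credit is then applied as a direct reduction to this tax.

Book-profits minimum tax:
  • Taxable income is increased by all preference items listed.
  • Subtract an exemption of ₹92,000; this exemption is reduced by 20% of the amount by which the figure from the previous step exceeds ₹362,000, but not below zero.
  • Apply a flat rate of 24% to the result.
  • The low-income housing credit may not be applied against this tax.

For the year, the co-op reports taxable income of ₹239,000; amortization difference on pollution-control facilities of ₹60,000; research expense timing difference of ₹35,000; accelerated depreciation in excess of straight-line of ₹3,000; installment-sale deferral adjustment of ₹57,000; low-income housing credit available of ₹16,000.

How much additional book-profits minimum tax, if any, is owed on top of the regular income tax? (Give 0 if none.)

₹37,506

Regular income tax:
  ₹120,000 × 15% = ₹18,000
  ₹119,000 × 29% = ₹34,510
  → ₹52,510
  Less low-income housing credit ₹16,000 → ₹36,510

Book-profits minimum tax:
  Adjusted income: ₹239,000 + ₹60,000 + ₹35,000 + ₹3,000 + ₹57,000 = ₹394,000
  Exemption: ₹92,000 − 20% × (₹394,000 − ₹362,000) = ₹92,000 − ₹6,400 = ₹85,600
  Base: ₹394,000 − ₹85,600 = ₹308,400
  ₹308,400 × 24% = ₹74,016

Excess of book-profits minimum tax over regular income tax: ₹74,016 − ₹36,510 = ₹37,506.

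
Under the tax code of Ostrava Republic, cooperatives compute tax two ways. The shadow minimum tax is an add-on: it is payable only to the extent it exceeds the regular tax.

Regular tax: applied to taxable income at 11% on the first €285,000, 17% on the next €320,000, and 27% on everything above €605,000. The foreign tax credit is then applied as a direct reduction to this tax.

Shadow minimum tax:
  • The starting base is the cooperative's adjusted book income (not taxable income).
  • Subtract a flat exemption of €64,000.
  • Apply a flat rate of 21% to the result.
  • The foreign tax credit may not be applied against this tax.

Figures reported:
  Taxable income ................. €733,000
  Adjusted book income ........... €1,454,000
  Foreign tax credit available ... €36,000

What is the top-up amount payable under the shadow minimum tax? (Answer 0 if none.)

€207,590

Regular tax:
  €285,000 × 11% = €31,350
  €320,000 × 17% = €54,400
  €128,000 × 27% = €34,560
  → €120,310
  Less foreign tax credit €36,000 → €84,310

Shadow minimum tax:
  Base (adjusted book income): €1,454,000
  Less exemption €64,000 → base €1,390,000
  €1,390,000 × 21% = €291,900

Excess of shadow minimum tax over regular tax: €291,900 − €84,310 = €207,590.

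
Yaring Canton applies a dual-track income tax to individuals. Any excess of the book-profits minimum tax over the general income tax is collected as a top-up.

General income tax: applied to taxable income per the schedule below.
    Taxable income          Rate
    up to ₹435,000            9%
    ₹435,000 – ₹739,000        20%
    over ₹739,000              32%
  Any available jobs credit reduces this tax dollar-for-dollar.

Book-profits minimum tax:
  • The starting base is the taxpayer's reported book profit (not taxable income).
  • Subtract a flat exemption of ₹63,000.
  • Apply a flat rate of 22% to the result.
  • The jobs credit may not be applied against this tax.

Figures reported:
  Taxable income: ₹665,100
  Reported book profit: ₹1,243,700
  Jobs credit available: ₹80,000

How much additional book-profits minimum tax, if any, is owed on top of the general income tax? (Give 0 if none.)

Book-profits minimum tax:
  Base (reported book profit): ₹1,243,700
  Less exemption ₹63,000 → base ₹1,180,700
  ₹1,180,700 × 22% = ₹259,754

General income tax:
  ₹435,000 × 9% = ₹39,150
  ₹230,100 × 20% = ₹46,020
  → ₹85,170
  Less jobs credit ₹80,000 → ₹5,170

Excess of book-profits minimum tax over general income tax: ₹259,754 − ₹5,170 = ₹254,584.

₹254,584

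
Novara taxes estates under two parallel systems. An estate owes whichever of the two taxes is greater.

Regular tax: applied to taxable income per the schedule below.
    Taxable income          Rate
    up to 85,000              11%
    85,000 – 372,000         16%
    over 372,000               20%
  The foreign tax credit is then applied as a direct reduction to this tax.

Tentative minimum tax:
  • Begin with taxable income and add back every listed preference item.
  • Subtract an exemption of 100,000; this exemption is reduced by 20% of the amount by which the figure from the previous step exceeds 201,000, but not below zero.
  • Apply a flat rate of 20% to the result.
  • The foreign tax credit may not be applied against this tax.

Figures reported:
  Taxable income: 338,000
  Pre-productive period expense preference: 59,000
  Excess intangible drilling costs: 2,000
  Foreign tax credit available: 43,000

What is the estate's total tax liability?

67,720

Tentative minimum tax:
  Adjusted income: 338,000 + 59,000 + 2,000 = 399,000
  Exemption: 100,000 − 20% × (399,000 − 201,000) = 100,000 − 39,600 = 60,400
  Base: 399,000 − 60,400 = 338,600
  338,600 × 20% = 67,720

Regular tax:
  85,000 × 11% = 9,350
  253,000 × 16% = 40,480
  → 49,830
  Less foreign tax credit 43,000 → 6,830

67,720 > 6,830, so the tentative minimum tax is the binding amount.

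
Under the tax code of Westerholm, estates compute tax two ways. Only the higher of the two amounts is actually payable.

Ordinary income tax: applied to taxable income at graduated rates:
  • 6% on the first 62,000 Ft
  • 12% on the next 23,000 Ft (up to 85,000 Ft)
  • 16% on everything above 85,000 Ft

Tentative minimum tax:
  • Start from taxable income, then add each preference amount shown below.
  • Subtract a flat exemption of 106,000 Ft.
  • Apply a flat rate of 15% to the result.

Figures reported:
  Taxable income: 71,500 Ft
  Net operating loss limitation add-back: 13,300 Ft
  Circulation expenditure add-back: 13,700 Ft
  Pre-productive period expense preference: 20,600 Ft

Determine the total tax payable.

Ordinary income tax:
  62,000 Ft × 6% = 3,720 Ft
  9,500 Ft × 12% = 1,140 Ft
  → 4,860 Ft

Tentative minimum tax:
  Adjusted income: 71,500 Ft + 13,300 Ft + 13,700 Ft + 20,600 Ft = 119,100 Ft
  Less exemption 106,000 Ft → base 13,100 Ft
  13,100 Ft × 15% = 1,965 Ft

4,860 Ft > 1,965 Ft, so the ordinary income tax governs.

4,860 Ft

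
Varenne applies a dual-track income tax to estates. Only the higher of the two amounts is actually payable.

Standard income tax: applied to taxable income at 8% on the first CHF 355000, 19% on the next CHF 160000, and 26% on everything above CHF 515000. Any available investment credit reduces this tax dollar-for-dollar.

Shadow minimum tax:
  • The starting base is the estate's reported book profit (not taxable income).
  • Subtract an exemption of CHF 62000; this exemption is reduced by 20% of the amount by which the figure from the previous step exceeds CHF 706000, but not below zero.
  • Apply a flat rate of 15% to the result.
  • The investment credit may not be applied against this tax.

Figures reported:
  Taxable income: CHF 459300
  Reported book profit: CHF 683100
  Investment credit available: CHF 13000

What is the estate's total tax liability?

Shadow minimum tax:
  Base (reported book profit): CHF 683100
  Exemption: CHF 683100 ≤ CHF 706000, so full CHF 62000 applies
  Base: CHF 683100 − CHF 62000 = CHF 621100
  CHF 621100 × 15% = CHF 93165

Standard income tax:
  CHF 355000 × 8% = CHF 28400
  CHF 104300 × 19% = CHF 19817
  → CHF 48217
  Less investment credit CHF 13000 → CHF 35217

CHF 93165 > CHF 35217, so the shadow minimum tax is the binding amount.

CHF 93165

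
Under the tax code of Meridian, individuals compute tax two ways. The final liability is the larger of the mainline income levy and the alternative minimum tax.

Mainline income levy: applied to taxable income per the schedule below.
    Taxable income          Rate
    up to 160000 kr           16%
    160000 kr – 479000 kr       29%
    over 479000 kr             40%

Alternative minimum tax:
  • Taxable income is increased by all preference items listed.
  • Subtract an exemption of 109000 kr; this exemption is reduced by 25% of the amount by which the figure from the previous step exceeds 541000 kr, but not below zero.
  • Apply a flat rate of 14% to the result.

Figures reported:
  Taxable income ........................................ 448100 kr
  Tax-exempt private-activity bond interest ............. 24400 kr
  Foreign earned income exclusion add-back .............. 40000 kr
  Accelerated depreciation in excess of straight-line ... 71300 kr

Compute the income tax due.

Mainline income levy:
  160000 kr × 16% = 25600 kr
  288100 kr × 29% = 83549 kr
  → 109149 kr

Alternative minimum tax:
  Adjusted income: 448100 kr + 24400 kr + 40000 kr + 71300 kr = 583800 kr
  Exemption: 109000 kr − 25% × (583800 kr − 541000 kr) = 109000 kr − 10700 kr = 98300 kr
  Base: 583800 kr − 98300 kr = 485500 kr
  485500 kr × 14% = 67970 kr

109149 kr > 67970 kr, so the mainline income levy governs.

109149 kr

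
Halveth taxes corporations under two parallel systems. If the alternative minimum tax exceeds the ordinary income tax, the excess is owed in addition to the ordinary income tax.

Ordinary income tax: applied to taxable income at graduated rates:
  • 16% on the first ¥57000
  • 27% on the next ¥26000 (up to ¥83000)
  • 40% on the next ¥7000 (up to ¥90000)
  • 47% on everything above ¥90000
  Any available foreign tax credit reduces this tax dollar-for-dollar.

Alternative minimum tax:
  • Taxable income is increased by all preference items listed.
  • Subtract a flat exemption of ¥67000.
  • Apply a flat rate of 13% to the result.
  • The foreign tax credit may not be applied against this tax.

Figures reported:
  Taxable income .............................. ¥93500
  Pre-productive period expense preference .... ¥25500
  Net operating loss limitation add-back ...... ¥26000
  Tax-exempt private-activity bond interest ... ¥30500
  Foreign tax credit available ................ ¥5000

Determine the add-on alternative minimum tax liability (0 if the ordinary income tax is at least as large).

¥0

Alternative minimum tax:
  Adjusted income: ¥93500 + ¥25500 + ¥26000 + ¥30500 = ¥175500
  Less exemption ¥67000 → base ¥108500
  ¥108500 × 13% = ¥14105

Ordinary income tax:
  ¥57000 × 16% = ¥9120
  ¥26000 × 27% = ¥7020
  ¥7000 × 40% = ¥2800
  ¥3500 × 47% = ¥1645
  → ¥20585
  Less foreign tax credit ¥5000 → ¥15585

¥14105 ≤ ¥15585, so no add-on is due.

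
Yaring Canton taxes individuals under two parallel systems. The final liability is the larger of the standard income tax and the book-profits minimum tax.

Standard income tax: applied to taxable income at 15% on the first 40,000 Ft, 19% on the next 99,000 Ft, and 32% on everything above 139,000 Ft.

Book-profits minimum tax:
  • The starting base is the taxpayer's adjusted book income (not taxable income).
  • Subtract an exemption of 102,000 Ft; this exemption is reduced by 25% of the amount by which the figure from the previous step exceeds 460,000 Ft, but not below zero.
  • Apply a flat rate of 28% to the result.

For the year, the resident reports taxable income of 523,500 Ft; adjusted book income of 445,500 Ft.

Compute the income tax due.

147,850 Ft

Standard income tax:
  40,000 Ft × 15% = 6,000 Ft
  99,000 Ft × 19% = 18,810 Ft
  384,500 Ft × 32% = 123,040 Ft
  → 147,850 Ft

Book-profits minimum tax:
  Base (adjusted book income): 445,500 Ft
  Exemption: 445,500 Ft ≤ 460,000 Ft, so full 102,000 Ft applies
  Base: 445,500 Ft − 102,000 Ft = 343,500 Ft
  343,500 Ft × 28% = 96,180 Ft

147,850 Ft > 96,180 Ft, so the standard income tax governs.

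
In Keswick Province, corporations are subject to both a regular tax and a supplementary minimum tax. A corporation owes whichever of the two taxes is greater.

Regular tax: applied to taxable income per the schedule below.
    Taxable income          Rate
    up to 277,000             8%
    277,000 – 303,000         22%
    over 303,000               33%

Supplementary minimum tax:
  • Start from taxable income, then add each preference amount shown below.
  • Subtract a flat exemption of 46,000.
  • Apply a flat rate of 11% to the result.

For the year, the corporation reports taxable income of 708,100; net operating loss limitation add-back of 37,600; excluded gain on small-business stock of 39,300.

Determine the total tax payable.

161,563

Regular tax:
  277,000 × 8% = 22,160
  26,000 × 22% = 5,720
  405,100 × 33% = 133,683
  → 161,563

Supplementary minimum tax:
  Adjusted income: 708,100 + 37,600 + 39,300 = 785,000
  Less exemption 46,000 → base 739,000
  739,000 × 11% = 81,290

161,563 > 81,290, so the regular tax governs.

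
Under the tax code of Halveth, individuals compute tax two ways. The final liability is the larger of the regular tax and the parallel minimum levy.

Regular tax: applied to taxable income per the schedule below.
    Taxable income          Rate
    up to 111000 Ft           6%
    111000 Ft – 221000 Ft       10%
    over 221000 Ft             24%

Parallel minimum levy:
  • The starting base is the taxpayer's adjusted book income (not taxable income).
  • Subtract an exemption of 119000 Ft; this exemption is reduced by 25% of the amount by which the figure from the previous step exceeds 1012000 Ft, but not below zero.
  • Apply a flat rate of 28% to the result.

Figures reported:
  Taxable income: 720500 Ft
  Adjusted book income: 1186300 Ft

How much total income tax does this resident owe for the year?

311045 Ft

Regular tax:
  111000 Ft × 6% = 6660 Ft
  110000 Ft × 10% = 11000 Ft
  499500 Ft × 24% = 119880 Ft
  → 137540 Ft

Parallel minimum levy:
  Base (adjusted book income): 1186300 Ft
  Exemption: 119000 Ft − 25% × (1186300 Ft − 1012000 Ft) = 119000 Ft − 43575 Ft = 75425 Ft
  Base: 1186300 Ft − 75425 Ft = 1110875 Ft
  1110875 Ft × 28% = 311045 Ft

311045 Ft > 137540 Ft, so the parallel minimum levy is the binding amount.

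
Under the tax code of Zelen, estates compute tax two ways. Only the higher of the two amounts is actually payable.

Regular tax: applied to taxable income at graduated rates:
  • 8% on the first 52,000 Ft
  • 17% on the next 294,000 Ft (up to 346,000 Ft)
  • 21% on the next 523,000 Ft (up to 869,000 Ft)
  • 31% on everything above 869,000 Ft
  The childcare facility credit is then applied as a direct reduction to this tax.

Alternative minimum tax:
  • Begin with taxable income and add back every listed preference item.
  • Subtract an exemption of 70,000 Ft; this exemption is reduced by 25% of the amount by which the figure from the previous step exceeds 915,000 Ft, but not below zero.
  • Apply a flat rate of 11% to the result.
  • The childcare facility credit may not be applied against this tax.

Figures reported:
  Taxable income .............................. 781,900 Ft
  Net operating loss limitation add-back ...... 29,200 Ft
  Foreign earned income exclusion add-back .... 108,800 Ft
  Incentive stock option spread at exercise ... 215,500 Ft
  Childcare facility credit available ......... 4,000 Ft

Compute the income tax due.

Alternative minimum tax:
  Adjusted income: 781,900 Ft + 29,200 Ft + 108,800 Ft + 215,500 Ft = 1,135,400 Ft
  Exemption: 70,000 Ft − 25% × (1,135,400 Ft − 915,000 Ft) = 70,000 Ft − 55,100 Ft = 14,900 Ft
  Base: 1,135,400 Ft − 14,900 Ft = 1,120,500 Ft
  1,120,500 Ft × 11% = 123,255 Ft

Regular tax:
  52,000 Ft × 8% = 4,160 Ft
  294,000 Ft × 17% = 49,980 Ft
  435,900 Ft × 21% = 91,539 Ft
  → 145,679 Ft
  Less childcare facility credit 4,000 Ft → 141,679 Ft

141,679 Ft > 123,255 Ft, so the regular tax governs.

141,679 Ft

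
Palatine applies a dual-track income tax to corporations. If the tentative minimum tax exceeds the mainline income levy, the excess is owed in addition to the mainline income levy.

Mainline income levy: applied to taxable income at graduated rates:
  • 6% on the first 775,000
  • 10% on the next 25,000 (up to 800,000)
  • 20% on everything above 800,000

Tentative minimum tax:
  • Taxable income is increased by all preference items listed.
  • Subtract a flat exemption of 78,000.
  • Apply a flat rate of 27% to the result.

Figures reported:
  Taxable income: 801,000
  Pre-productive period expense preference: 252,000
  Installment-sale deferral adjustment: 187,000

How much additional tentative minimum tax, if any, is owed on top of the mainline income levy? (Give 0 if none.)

264,540

Tentative minimum tax:
  Adjusted income: 801,000 + 252,000 + 187,000 = 1,240,000
  Less exemption 78,000 → base 1,162,000
  1,162,000 × 27% = 313,740

Mainline income levy:
  775,000 × 6% = 46,500
  25,000 × 10% = 2,500
  1,000 × 20% = 200
  → 49,200

Excess of tentative minimum tax over mainline income levy: 313,740 − 49,200 = 264,540.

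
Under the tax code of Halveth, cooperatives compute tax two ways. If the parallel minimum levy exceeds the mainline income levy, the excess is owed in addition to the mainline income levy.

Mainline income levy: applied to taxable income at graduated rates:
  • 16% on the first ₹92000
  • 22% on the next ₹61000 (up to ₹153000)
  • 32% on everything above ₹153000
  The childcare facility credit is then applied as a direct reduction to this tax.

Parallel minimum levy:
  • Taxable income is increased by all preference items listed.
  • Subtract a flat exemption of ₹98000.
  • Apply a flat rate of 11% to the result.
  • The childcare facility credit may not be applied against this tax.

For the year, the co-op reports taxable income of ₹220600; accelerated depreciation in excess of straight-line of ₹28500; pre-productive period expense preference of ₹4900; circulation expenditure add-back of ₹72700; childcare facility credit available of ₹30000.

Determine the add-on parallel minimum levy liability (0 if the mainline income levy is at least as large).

₹5385

Parallel minimum levy:
  Adjusted income: ₹220600 + ₹28500 + ₹4900 + ₹72700 = ₹326700
  Less exemption ₹98000 → base ₹228700
  ₹228700 × 11% = ₹25157

Mainline income levy:
  ₹92000 × 16% = ₹14720
  ₹61000 × 22% = ₹13420
  ₹67600 × 32% = ₹21632
  → ₹49772
  Less childcare facility credit ₹30000 → ₹19772

Excess of parallel minimum levy over mainline income levy: ₹25157 − ₹19772 = ₹5385.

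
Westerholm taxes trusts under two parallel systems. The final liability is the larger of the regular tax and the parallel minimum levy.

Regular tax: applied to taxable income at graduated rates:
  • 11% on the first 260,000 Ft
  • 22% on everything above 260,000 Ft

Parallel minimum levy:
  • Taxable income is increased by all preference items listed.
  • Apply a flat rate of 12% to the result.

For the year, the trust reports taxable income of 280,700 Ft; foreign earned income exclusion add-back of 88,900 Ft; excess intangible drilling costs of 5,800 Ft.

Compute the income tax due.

Parallel minimum levy:
  Adjusted income: 280,700 Ft + 88,900 Ft + 5,800 Ft = 375,400 Ft
  375,400 Ft × 12% = 45,048 Ft

Regular tax:
  260,000 Ft × 11% = 28,600 Ft
  20,700 Ft × 22% = 4,554 Ft
  → 33,154 Ft

45,048 Ft > 33,154 Ft, so the parallel minimum levy is the binding amount.

45,048 Ft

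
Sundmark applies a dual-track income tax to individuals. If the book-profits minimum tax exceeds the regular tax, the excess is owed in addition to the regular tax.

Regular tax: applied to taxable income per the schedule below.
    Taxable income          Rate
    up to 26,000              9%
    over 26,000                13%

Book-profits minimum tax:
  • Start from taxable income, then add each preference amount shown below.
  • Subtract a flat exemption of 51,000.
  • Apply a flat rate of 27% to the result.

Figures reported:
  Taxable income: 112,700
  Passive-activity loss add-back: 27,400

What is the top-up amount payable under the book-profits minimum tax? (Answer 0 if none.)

10,446

Regular tax:
  26,000 × 9% = 2,340
  86,700 × 13% = 11,271
  → 13,611

Book-profits minimum tax:
  Adjusted income: 112,700 + 27,400 = 140,100
  Less exemption 51,000 → base 89,100
  89,100 × 27% = 24,057

Excess of book-profits minimum tax over regular tax: 24,057 − 13,611 = 10,446.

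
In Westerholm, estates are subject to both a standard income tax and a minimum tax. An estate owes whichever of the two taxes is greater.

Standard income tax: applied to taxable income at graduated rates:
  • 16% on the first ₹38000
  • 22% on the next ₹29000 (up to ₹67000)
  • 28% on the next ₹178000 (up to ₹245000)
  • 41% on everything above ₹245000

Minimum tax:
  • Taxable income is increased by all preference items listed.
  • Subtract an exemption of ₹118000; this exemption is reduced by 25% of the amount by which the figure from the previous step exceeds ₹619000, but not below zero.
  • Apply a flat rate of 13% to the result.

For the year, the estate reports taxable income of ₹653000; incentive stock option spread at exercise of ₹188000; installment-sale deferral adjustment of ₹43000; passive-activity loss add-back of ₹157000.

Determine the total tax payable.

Minimum tax:
  Adjusted income: ₹653000 + ₹188000 + ₹43000 + ₹157000 = ₹1041000
  Exemption: ₹118000 − 25% × (₹1041000 − ₹619000) = ₹118000 − ₹105500 = ₹12500
  Base: ₹1041000 − ₹12500 = ₹1028500
  ₹1028500 × 13% = ₹133705

Standard income tax:
  ₹38000 × 16% = ₹6080
  ₹29000 × 22% = ₹6380
  ₹178000 × 28% = ₹49840
  ₹408000 × 41% = ₹167280
  → ₹229580

₹229580 > ₹133705, so the standard income tax governs.

₹229580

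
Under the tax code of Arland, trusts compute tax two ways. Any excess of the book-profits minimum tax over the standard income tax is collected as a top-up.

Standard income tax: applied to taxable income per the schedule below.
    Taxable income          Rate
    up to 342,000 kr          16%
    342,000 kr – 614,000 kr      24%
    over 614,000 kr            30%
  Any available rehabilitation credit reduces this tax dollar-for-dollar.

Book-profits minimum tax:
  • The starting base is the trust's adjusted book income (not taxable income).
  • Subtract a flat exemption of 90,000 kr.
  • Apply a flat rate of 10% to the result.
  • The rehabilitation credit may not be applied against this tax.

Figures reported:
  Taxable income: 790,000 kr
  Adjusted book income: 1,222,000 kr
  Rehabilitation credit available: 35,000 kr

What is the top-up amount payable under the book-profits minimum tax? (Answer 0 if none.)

0 kr

Book-profits minimum tax:
  Base (adjusted book income): 1,222,000 kr
  Less exemption 90,000 kr → base 1,132,000 kr
  1,132,000 kr × 10% = 113,200 kr

Standard income tax:
  342,000 kr × 16% = 54,720 kr
  272,000 kr × 24% = 65,280 kr
  176,000 kr × 30% = 52,800 kr
  → 172,800 kr
  Less rehabilitation credit 35,000 kr → 137,800 kr

113,200 kr ≤ 137,800 kr, so no add-on is due.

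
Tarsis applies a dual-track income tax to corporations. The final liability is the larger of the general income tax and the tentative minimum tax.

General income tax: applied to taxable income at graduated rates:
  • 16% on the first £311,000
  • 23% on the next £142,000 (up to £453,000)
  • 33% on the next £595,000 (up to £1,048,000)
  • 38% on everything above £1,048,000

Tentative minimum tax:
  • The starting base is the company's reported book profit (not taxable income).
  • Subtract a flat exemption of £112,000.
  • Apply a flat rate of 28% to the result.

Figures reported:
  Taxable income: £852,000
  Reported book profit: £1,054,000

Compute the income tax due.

£263,760

General income tax:
  £311,000 × 16% = £49,760
  £142,000 × 23% = £32,660
  £399,000 × 33% = £131,670
  → £214,090

Tentative minimum tax:
  Base (reported book profit): £1,054,000
  Less exemption £112,000 → base £942,000
  £942,000 × 28% = £263,760

£263,760 > £214,090, so the tentative minimum tax is the binding amount.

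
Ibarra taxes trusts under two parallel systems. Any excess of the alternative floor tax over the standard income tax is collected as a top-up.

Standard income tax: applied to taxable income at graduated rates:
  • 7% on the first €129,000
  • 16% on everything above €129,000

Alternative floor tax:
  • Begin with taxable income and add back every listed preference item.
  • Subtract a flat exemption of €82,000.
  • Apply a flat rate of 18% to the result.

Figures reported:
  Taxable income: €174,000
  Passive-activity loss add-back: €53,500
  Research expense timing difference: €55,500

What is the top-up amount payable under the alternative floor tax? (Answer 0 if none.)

Standard income tax:
  €129,000 × 7% = €9,030
  €45,000 × 16% = €7,200
  → €16,230

Alternative floor tax:
  Adjusted income: €174,000 + €53,500 + €55,500 = €283,000
  Less exemption €82,000 → base €201,000
  €201,000 × 18% = €36,180

Excess of alternative floor tax over standard income tax: €36,180 − €16,230 = €19,950.

€19,950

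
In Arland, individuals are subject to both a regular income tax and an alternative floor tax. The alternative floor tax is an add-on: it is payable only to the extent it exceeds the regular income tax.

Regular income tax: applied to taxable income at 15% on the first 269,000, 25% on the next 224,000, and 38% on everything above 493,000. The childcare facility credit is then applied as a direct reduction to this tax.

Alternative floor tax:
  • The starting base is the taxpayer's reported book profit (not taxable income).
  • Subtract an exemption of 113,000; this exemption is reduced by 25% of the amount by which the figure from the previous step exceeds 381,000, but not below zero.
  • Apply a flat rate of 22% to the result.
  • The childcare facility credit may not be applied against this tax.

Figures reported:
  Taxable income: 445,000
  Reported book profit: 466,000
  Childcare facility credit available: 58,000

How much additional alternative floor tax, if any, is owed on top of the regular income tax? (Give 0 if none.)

55,985

Alternative floor tax:
  Base (reported book profit): 466,000
  Exemption: 113,000 − 25% × (466,000 − 381,000) = 113,000 − 21,250 = 91,750
  Base: 466,000 − 91,750 = 374,250
  374,250 × 22% = 82,335

Regular income tax:
  269,000 × 15% = 40,350
  176,000 × 25% = 44,000
  → 84,350
  Less childcare facility credit 58,000 → 26,350

Excess of alternative floor tax over regular income tax: 82,335 − 26,350 = 55,985.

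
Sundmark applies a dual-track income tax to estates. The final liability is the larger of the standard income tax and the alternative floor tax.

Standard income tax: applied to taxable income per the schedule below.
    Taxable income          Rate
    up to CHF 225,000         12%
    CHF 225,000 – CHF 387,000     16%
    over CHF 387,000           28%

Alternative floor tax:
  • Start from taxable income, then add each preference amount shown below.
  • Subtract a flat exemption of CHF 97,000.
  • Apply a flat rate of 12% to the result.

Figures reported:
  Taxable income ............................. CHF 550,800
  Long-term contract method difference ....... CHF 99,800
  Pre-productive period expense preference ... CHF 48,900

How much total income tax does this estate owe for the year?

Alternative floor tax:
  Adjusted income: CHF 550,800 + CHF 99,800 + CHF 48,900 = CHF 699,500
  Less exemption CHF 97,000 → base CHF 602,500
  CHF 602,500 × 12% = CHF 72,300

Standard income tax:
  CHF 225,000 × 12% = CHF 27,000
  CHF 162,000 × 16% = CHF 25,920
  CHF 163,800 × 28% = CHF 45,864
  → CHF 98,784

CHF 98,784 > CHF 72,300, so the standard income tax governs.

CHF 98,784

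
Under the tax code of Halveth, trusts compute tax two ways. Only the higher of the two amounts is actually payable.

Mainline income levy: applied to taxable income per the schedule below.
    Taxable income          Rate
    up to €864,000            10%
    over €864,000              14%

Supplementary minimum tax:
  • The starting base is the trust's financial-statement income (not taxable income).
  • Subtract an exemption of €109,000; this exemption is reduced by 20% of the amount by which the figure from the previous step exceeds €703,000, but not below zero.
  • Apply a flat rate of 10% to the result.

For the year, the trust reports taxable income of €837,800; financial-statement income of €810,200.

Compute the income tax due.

Mainline income levy:
  €837,800 × 10% = €83,780

Supplementary minimum tax:
  Base (financial-statement income): €810,200
  Exemption: €109,000 − 20% × (€810,200 − €703,000) = €109,000 − €21,440 = €87,560
  Base: €810,200 − €87,560 = €722,640
  €722,640 × 10% = €72,264

€83,780 > €72,264, so the mainline income levy governs.

€83,780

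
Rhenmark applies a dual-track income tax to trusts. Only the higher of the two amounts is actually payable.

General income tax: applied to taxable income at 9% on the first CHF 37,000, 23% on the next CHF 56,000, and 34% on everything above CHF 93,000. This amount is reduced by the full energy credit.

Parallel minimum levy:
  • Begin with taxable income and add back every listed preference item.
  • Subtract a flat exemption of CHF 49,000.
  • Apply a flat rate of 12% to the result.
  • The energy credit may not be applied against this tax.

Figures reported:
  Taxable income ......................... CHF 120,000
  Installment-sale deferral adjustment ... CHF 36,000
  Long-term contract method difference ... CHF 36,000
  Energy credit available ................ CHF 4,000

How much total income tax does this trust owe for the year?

General income tax:
  CHF 37,000 × 9% = CHF 3,330
  CHF 56,000 × 23% = CHF 12,880
  CHF 27,000 × 34% = CHF 9,180
  → CHF 25,390
  Less energy credit CHF 4,000 → CHF 21,390

Parallel minimum levy:
  Adjusted income: CHF 120,000 + CHF 36,000 + CHF 36,000 = CHF 192,000
  Less exemption CHF 49,000 → base CHF 143,000
  CHF 143,000 × 12% = CHF 17,160

CHF 21,390 > CHF 17,160, so the general income tax governs.

CHF 21,390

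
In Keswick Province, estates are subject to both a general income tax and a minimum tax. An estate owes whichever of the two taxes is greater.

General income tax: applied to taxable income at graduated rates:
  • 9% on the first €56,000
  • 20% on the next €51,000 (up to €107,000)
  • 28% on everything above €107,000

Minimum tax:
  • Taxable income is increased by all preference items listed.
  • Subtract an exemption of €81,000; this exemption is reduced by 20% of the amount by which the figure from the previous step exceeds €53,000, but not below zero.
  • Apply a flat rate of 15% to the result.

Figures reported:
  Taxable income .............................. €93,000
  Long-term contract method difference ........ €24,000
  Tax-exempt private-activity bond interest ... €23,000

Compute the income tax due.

Minimum tax:
  Adjusted income: €93,000 + €24,000 + €23,000 = €140,000
  Exemption: €81,000 − 20% × (€140,000 − €53,000) = €81,000 − €17,400 = €63,600
  Base: €140,000 − €63,600 = €76,400
  €76,400 × 15% = €11,460

General income tax:
  €56,000 × 9% = €5,040
  €37,000 × 20% = €7,400
  → €12,440

€12,440 > €11,460, so the general income tax governs.

€12,440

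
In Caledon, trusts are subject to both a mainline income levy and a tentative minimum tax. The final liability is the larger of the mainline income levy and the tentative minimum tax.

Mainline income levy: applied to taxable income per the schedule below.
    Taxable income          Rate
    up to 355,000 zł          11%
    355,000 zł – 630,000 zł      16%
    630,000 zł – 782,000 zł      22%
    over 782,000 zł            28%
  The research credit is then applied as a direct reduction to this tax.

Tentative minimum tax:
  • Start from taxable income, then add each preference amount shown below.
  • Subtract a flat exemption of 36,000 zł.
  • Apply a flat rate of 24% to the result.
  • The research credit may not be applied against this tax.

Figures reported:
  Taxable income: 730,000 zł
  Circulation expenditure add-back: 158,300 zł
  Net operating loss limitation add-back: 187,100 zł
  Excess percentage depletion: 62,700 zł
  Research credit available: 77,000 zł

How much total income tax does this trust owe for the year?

264,504 zł

Tentative minimum tax:
  Adjusted income: 730,000 zł + 158,300 zł + 187,100 zł + 62,700 zł = 1,138,100 zł
  Less exemption 36,000 zł → base 1,102,100 zł
  1,102,100 zł × 24% = 264,504 zł

Mainline income levy:
  355,000 zł × 11% = 39,050 zł
  275,000 zł × 16% = 44,000 zł
  100,000 zł × 22% = 22,000 zł
  → 105,050 zł
  Less research credit 77,000 zł → 28,050 zł

264,504 zł > 28,050 zł, so the tentative minimum tax is the binding amount.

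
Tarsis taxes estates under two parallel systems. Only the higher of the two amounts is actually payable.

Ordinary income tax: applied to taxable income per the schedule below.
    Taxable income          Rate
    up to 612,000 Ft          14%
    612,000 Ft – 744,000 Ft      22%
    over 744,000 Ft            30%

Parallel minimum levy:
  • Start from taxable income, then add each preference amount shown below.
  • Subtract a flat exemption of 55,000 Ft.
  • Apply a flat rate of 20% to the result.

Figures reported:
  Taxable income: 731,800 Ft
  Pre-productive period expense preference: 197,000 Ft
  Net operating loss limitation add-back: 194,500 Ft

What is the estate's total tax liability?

Parallel minimum levy:
  Adjusted income: 731,800 Ft + 197,000 Ft + 194,500 Ft = 1,123,300 Ft
  Less exemption 55,000 Ft → base 1,068,300 Ft
  1,068,300 Ft × 20% = 213,660 Ft

Ordinary income tax:
  612,000 Ft × 14% = 85,680 Ft
  119,800 Ft × 22% = 26,356 Ft
  → 112,036 Ft

213,660 Ft > 112,036 Ft, so the parallel minimum levy is the binding amount.

213,660 Ft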